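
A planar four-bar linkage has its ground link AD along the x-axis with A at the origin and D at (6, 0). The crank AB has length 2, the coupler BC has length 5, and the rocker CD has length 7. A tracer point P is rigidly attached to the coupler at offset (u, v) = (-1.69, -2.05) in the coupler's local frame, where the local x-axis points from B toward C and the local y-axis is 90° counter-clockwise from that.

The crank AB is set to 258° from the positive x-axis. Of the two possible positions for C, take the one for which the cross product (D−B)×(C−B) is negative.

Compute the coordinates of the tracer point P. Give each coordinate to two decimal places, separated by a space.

A=(0,0), D=(6.00,0)
B = A + 2.00·(cos258°, sin258°) = (-0.4158, -1.9563)
|BD| = 6.7074
circle(B,5.00) ∩ circle(D,7.00): a=1.5647, h=4.7489
  candidates: C₊=(-0.3042,3.0425) cross=31.853; C₋=(2.4659,-6.0423) cross=-31.853
  mode - wants cross < 0 → take C=(2.4659,-6.0423) (cross=-31.853)
ex = (C−B)/|BC| = (0.5763,-0.8172); ey = (0.8172,0.5763)
P = B + -1.69·ex + -2.05·ey = (-3.0651,-1.7567)

-3.07 -1.76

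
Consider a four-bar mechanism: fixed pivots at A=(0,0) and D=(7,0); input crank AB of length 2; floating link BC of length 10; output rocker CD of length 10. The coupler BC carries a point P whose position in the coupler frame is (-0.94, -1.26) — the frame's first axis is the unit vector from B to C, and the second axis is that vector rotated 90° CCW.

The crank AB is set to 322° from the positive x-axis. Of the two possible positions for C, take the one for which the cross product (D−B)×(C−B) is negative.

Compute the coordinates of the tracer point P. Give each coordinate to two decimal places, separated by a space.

A=(0,0), D=(7.00,0)
B = A + 2.00·(cos322°, sin322°) = (1.5760, -1.2313)
|BD| = 5.5620
circle(B,10.00) ∩ circle(D,10.00): a=2.7810, h=9.6055
  candidates: C₊=(2.1615,8.7515) cross=53.426; C₋=(6.4145,-9.9828) cross=-53.426
  mode - wants cross < 0 → take C=(6.4145,-9.9828) (cross=-53.426)
ex = (C−B)/|BC| = (0.4838,-0.8752); ey = (0.8752,0.4838)
P = B + -0.94·ex + -1.26·ey = (0.0185,-1.0183)

0.02 -1.02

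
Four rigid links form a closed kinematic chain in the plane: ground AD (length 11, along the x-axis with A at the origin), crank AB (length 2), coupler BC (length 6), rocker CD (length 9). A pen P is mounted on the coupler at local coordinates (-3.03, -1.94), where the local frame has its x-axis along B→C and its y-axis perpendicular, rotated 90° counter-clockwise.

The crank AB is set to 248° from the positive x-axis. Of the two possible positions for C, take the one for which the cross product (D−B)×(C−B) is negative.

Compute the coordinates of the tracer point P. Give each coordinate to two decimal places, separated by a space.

A=(0,0), D=(11.00,0)
B = A + 2.00·(cos248°, sin248°) = (-0.7492, -1.8544)
|BD| = 11.8946
circle(B,6.00) ∩ circle(D,9.00): a=4.0557, h=4.4217
  candidates: C₊=(2.5676,3.1455) cross=52.594; C₋=(3.9463,-5.5897) cross=-52.594
  mode - wants cross < 0 → take C=(3.9463,-5.5897) (cross=-52.594)
ex = (C−B)/|BC| = (0.7826,-0.6226); ey = (0.6226,0.7826)
P = B + -3.03·ex + -1.94·ey = (-4.3282,-1.4862)

-4.33 -1.49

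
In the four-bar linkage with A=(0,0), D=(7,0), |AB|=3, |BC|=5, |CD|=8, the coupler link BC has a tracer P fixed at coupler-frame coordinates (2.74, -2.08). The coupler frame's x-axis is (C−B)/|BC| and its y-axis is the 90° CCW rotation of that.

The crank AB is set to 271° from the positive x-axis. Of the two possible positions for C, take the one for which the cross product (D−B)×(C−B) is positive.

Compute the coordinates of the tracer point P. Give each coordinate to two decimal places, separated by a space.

1.66 0.04

A=(0,0), D=(7.00,0)
B = A + 3.00·(cos271°, sin271°) = (0.0524, -2.9995)
|BD| = 7.5675
circle(B,5.00) ∩ circle(D,8.00): a=1.2069, h=4.8521
  candidates: C₊=(-0.7628,1.9336) cross=36.719; C₋=(3.0837,-6.9759) cross=-36.719
  mode + wants cross > 0 → take C=(-0.7628,1.9336) (cross=36.719)
ex = (C−B)/|BC| = (-0.1630,0.9866); ey = (-0.9866,-0.1630)
P = B + 2.74·ex + -2.08·ey = (1.6578,0.0429)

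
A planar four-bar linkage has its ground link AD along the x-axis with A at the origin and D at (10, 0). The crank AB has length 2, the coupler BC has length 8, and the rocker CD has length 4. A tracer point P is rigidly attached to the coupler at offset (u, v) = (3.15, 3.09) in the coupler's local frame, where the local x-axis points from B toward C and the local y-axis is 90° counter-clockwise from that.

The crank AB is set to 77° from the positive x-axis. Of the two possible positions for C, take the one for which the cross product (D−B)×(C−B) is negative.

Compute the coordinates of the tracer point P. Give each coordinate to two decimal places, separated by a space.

4.80 2.67

A=(0,0), D=(10.00,0)
B = A + 2.00·(cos77°, sin77°) = (0.4499, 1.9487)
|BD| = 9.7469
circle(B,8.00) ∩ circle(D,4.00): a=7.3358, h=3.1916
  candidates: C₊=(8.2757,3.6093) cross=31.108; C₋=(6.9994,-2.6451) cross=-31.108
  mode - wants cross < 0 → take C=(6.9994,-2.6451) (cross=-31.108)
ex = (C−B)/|BC| = (0.8187,-0.5742); ey = (0.5742,0.8187)
P = B + 3.15·ex + 3.09·ey = (4.8032,2.6697)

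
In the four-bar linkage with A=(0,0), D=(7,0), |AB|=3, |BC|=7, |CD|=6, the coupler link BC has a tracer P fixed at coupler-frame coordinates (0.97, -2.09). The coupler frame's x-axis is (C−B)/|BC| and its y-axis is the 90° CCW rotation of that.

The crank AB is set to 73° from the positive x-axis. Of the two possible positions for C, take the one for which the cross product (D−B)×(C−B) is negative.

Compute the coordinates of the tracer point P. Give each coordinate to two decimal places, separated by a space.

-0.94 1.45

A=(0,0), D=(7.00,0)
B = A + 3.00·(cos73°, sin73°) = (0.8771, 2.8689)
|BD| = 6.7617
circle(B,7.00) ∩ circle(D,6.00): a=4.3421, h=5.4905
  candidates: C₊=(7.1386,5.9984) cross=37.125; C₋=(2.4795,-3.9452) cross=-37.125
  mode - wants cross < 0 → take C=(2.4795,-3.9452) (cross=-37.125)
ex = (C−B)/|BC| = (0.2289,-0.9734); ey = (0.9734,0.2289)
P = B + 0.97·ex + -2.09·ey = (-0.9354,1.4463)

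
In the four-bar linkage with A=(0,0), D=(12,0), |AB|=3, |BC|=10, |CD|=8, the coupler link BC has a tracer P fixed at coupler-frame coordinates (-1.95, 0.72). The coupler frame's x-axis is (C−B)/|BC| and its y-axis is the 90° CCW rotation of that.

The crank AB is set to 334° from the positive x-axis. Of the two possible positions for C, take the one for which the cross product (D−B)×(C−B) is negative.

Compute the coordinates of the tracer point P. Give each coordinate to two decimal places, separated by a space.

A=(0,0), D=(12.00,0)
B = A + 3.00·(cos334°, sin334°) = (2.6964, -1.3151)
|BD| = 9.3961
circle(B,10.00) ∩ circle(D,8.00): a=6.6137, h=7.5006
  candidates: C₊=(8.1952,7.0373) cross=70.476; C₋=(10.2948,-7.8162) cross=-70.476
  mode - wants cross < 0 → take C=(10.2948,-7.8162) (cross=-70.476)
ex = (C−B)/|BC| = (0.7598,-0.6501); ey = (0.6501,0.7598)
P = B + -1.95·ex + 0.72·ey = (1.6828,0.4997)

1.68 0.50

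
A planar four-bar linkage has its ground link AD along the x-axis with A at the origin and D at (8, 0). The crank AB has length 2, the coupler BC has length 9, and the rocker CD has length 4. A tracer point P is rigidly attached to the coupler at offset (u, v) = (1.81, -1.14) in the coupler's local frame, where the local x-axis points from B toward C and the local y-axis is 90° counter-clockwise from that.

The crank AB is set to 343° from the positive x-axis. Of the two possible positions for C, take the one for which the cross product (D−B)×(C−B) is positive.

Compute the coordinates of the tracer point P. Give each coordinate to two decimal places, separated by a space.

A=(0,0), D=(8.00,0)
B = A + 2.00·(cos343°, sin343°) = (1.9126, -0.5847)
|BD| = 6.1154
circle(B,9.00) ∩ circle(D,4.00): a=8.3721, h=3.3026
  candidates: C₊=(9.9306,3.5032) cross=20.197; C₋=(10.5622,-3.0717) cross=-20.197
  mode + wants cross > 0 → take C=(9.9306,3.5032) (cross=20.197)
ex = (C−B)/|BC| = (0.8909,0.4542); ey = (-0.4542,0.8909)
P = B + 1.81·ex + -1.14·ey = (4.0429,-0.7782)

4.04 -0.78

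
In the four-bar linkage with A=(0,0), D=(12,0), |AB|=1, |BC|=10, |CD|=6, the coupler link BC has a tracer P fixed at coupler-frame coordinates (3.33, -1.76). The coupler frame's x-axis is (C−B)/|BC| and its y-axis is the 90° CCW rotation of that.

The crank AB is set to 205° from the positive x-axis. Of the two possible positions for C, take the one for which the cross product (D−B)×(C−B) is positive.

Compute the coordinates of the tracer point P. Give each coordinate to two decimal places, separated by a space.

2.86 -0.38

A=(0,0), D=(12.00,0)
B = A + 1.00·(cos205°, sin205°) = (-0.9063, -0.4226)
|BD| = 12.9132
circle(B,10.00) ∩ circle(D,6.00): a=8.9347, h=4.4912
  candidates: C₊=(7.8766,4.3586) cross=57.996; C₋=(8.1706,-4.6190) cross=-57.996
  mode + wants cross > 0 → take C=(7.8766,4.3586) (cross=57.996)
ex = (C−B)/|BC| = (0.8783,0.4781); ey = (-0.4781,0.8783)
P = B + 3.33·ex + -1.76·ey = (2.8599,-0.3763)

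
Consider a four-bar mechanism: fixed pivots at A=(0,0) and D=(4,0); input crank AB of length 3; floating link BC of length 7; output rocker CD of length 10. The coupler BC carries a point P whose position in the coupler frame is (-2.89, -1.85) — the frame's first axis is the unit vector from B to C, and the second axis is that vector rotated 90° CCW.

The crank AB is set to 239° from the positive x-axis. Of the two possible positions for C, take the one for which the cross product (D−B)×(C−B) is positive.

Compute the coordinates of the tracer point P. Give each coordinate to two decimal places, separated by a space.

1.61 -3.93

A=(0,0), D=(4.00,0)
B = A + 3.00·(cos239°, sin239°) = (-1.5451, -2.5715)
|BD| = 6.1124
circle(B,7.00) ∩ circle(D,10.00): a=-1.1157, h=6.9105
  candidates: C₊=(-5.4646,3.2283) cross=42.240; C₋=(0.3500,-9.3101) cross=-42.240
  mode + wants cross > 0 → take C=(-5.4646,3.2283) (cross=42.240)
ex = (C−B)/|BC| = (-0.5599,0.8285); ey = (-0.8285,-0.5599)
P = B + -2.89·ex + -1.85·ey = (1.6059,-3.9301)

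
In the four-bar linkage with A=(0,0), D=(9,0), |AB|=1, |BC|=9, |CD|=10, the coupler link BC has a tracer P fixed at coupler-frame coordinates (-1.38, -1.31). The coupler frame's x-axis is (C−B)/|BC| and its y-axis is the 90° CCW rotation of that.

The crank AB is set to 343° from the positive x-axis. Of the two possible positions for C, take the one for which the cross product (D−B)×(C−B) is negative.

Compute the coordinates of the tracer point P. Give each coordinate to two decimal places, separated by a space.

-0.75 0.54

A=(0,0), D=(9.00,0)
B = A + 1.00·(cos343°, sin343°) = (0.9563, -0.2924)
|BD| = 8.0490
circle(B,9.00) ∩ circle(D,10.00): a=2.8442, h=8.5388
  candidates: C₊=(3.4885,8.3441) cross=68.728; C₋=(4.1088,-8.7222) cross=-68.728
  mode - wants cross < 0 → take C=(4.1088,-8.7222) (cross=-68.728)
ex = (C−B)/|BC| = (0.3503,-0.9366); ey = (0.9366,0.3503)
P = B + -1.38·ex + -1.31·ey = (-0.7541,0.5413)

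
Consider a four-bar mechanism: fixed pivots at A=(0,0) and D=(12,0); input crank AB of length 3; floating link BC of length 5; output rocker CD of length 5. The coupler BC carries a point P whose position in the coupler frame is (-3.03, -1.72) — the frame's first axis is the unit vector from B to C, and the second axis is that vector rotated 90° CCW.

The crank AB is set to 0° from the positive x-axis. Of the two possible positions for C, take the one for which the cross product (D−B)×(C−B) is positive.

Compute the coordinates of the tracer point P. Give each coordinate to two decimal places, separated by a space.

A=(0,0), D=(12.00,0)
B = A + 3.00·(cos0°, sin0°) = (3.0000, 0.0000)
|BD| = 9.0000
circle(B,5.00) ∩ circle(D,5.00): a=4.5000, h=2.1794
  candidates: C₊=(7.5000,2.1794) cross=19.615; C₋=(7.5000,-2.1794) cross=-19.615
  mode + wants cross > 0 → take C=(7.5000,2.1794) (cross=19.615)
ex = (C−B)/|BC| = (0.9000,0.4359); ey = (-0.4359,0.9000)
P = B + -3.03·ex + -1.72·ey = (1.0227,-2.8687)

1.02 -2.87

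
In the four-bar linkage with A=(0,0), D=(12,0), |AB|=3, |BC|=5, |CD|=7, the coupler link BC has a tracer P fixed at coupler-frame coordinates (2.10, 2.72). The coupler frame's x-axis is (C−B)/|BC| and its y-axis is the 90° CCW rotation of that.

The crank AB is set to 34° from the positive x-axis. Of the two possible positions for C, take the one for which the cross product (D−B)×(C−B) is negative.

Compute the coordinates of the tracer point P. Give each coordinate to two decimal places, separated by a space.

5.92 1.57

A=(0,0), D=(12.00,0)
B = A + 3.00·(cos34°, sin34°) = (2.4871, 1.6776)
|BD| = 9.6597
circle(B,5.00) ∩ circle(D,7.00): a=3.5876, h=3.4827
  candidates: C₊=(6.6250,4.4843) cross=33.642; C₋=(5.4153,-2.3753) cross=-33.642
  mode - wants cross < 0 → take C=(5.4153,-2.3753) (cross=-33.642)
ex = (C−B)/|BC| = (0.5856,-0.8106); ey = (0.8106,0.5856)
P = B + 2.10·ex + 2.72·ey = (5.9217,1.5683)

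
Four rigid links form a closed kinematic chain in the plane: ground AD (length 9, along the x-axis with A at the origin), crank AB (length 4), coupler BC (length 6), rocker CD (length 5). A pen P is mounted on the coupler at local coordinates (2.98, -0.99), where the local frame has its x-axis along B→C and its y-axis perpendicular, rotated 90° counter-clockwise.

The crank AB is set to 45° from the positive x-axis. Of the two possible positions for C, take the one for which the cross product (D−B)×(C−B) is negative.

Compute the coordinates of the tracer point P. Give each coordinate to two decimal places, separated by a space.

2.91 -0.31

A=(0,0), D=(9.00,0)
B = A + 4.00·(cos45°, sin45°) = (2.8284, 2.8284)
|BD| = 6.7888
circle(B,6.00) ∩ circle(D,5.00): a=4.2046, h=4.2804
  candidates: C₊=(8.4340,4.9679) cross=29.059; C₋=(4.8674,-2.8145) cross=-29.059
  mode - wants cross < 0 → take C=(4.8674,-2.8145) (cross=-29.059)
ex = (C−B)/|BC| = (0.3398,-0.9405); ey = (0.9405,0.3398)
P = B + 2.98·ex + -0.99·ey = (2.9100,-0.3107)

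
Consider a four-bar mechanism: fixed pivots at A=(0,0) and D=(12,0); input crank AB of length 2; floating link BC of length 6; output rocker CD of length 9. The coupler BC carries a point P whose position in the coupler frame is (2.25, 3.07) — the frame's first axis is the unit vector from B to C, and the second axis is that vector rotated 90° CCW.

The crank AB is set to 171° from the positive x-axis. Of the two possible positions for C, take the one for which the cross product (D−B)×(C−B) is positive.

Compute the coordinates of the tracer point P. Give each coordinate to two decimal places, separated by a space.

A=(0,0), D=(12.00,0)
B = A + 2.00·(cos171°, sin171°) = (-1.9754, 0.3129)
|BD| = 13.9789
circle(B,6.00) ∩ circle(D,9.00): a=5.3799, h=2.6565
  candidates: C₊=(3.4626,2.8483) cross=37.135; C₋=(3.3437,-2.4634) cross=-37.135
  mode + wants cross > 0 → take C=(3.4626,2.8483) (cross=37.135)
ex = (C−B)/|BC| = (0.9063,0.4226); ey = (-0.4226,0.9063)
P = B + 2.25·ex + 3.07·ey = (-1.2334,4.0461)

-1.23 4.05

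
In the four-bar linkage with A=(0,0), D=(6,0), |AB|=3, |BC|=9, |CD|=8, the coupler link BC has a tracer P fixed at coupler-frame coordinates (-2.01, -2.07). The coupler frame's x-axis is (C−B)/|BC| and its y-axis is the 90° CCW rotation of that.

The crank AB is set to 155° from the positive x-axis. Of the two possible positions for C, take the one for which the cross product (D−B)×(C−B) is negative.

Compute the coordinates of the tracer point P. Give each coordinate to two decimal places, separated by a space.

-5.50 2.05

A=(0,0), D=(6.00,0)
B = A + 3.00·(cos155°, sin155°) = (-2.7189, 1.2679)
|BD| = 8.8106
circle(B,9.00) ∩ circle(D,8.00): a=5.3701, h=7.2224
  candidates: C₊=(3.6345,7.6423) cross=63.634; C₋=(1.5559,-6.6521) cross=-63.634
  mode - wants cross < 0 → take C=(1.5559,-6.6521) (cross=-63.634)
ex = (C−B)/|BC| = (0.4750,-0.8800); ey = (0.8800,0.4750)
P = B + -2.01·ex + -2.07·ey = (-5.4952,2.0534)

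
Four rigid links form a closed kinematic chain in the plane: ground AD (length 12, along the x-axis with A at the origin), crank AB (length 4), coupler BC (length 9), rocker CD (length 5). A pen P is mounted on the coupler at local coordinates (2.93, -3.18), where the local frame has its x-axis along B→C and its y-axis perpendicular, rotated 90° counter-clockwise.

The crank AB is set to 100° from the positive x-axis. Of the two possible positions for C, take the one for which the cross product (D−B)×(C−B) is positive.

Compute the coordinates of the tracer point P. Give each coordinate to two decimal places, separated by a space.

2.02 0.57

A=(0,0), D=(12.00,0)
B = A + 4.00·(cos100°, sin100°) = (-0.6946, 3.9392)
|BD| = 13.2917
circle(B,9.00) ∩ circle(D,5.00): a=8.7524, h=2.0964
  candidates: C₊=(8.2859,3.3475) cross=27.864; C₋=(7.0433,-0.6569) cross=-27.864
  mode + wants cross > 0 → take C=(8.2859,3.3475) (cross=27.864)
ex = (C−B)/|BC| = (0.9978,-0.0657); ey = (0.0657,0.9978)
P = B + 2.93·ex + -3.18·ey = (2.0200,0.5735)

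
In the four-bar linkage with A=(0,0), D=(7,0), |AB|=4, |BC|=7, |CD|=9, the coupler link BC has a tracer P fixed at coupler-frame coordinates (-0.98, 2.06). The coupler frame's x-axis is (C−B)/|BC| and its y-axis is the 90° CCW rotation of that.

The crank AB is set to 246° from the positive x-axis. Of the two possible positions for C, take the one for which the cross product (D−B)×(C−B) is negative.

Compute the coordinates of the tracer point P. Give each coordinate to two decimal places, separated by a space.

-0.98 -1.47

A=(0,0), D=(7.00,0)
B = A + 4.00·(cos246°, sin246°) = (-1.6269, -3.6542)
|BD| = 9.3690
circle(B,7.00) ∩ circle(D,9.00): a=2.9767, h=6.3356
  candidates: C₊=(-1.3571,3.3406) cross=59.357; C₋=(3.5851,-8.3270) cross=-59.357
  mode - wants cross < 0 → take C=(3.5851,-8.3270) (cross=-59.357)
ex = (C−B)/|BC| = (0.7446,-0.6675); ey = (0.6675,0.7446)
P = B + -0.98·ex + 2.06·ey = (-0.9815,-1.4662)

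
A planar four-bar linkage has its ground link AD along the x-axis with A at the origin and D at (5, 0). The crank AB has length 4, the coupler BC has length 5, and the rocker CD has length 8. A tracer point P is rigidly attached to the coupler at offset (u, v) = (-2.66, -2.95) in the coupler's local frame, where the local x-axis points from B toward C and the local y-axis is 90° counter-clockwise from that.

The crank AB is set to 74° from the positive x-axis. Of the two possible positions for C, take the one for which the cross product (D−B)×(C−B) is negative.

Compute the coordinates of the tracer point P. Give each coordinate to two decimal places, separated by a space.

A=(0,0), D=(5.00,0)
B = A + 4.00·(cos74°, sin74°) = (1.1025, 3.8450)
|BD| = 5.4749
circle(B,5.00) ∩ circle(D,8.00): a=-0.8243, h=4.9316
  candidates: C₊=(3.9793,7.9346) cross=27.000; C₋=(-2.9477,0.9132) cross=-27.000
  mode - wants cross < 0 → take C=(-2.9477,0.9132) (cross=-27.000)
ex = (C−B)/|BC| = (-0.8101,-0.5864); ey = (0.5864,-0.8101)
P = B + -2.66·ex + -2.95·ey = (1.5275,7.7944)

1.53 7.79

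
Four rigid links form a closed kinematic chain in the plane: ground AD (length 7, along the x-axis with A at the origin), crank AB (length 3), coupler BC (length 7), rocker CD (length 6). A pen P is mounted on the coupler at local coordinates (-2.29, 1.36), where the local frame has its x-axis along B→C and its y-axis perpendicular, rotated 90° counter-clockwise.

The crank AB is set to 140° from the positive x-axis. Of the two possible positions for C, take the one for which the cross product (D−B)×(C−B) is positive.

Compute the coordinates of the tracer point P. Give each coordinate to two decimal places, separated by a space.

A=(0,0), D=(7.00,0)
B = A + 3.00·(cos140°, sin140°) = (-2.2981, 1.9284)
|BD| = 9.4960
circle(B,7.00) ∩ circle(D,6.00): a=5.4325, h=4.4145
  candidates: C₊=(3.9176,5.1477) cross=41.920; C₋=(2.1247,-3.4974) cross=-41.920
  mode + wants cross > 0 → take C=(3.9176,5.1477) (cross=41.920)
ex = (C−B)/|BC| = (0.8880,0.4599); ey = (-0.4599,0.8880)
P = B + -2.29·ex + 1.36·ey = (-4.9571,2.0828)

-4.96 2.08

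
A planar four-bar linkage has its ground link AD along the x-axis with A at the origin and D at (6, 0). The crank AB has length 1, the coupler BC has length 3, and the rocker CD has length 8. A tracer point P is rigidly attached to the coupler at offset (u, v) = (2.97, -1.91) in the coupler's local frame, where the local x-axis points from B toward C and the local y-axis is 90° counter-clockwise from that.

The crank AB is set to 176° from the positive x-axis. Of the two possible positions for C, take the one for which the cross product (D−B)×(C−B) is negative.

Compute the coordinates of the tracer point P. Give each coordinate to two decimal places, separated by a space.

A=(0,0), D=(6.00,0)
B = A + 1.00·(cos176°, sin176°) = (-0.9976, 0.0698)
|BD| = 6.9979
circle(B,3.00) ∩ circle(D,8.00): a=-0.4308, h=2.9689
  candidates: C₊=(-1.3987,3.0428) cross=20.776; C₋=(-1.4579,-2.8947) cross=-20.776
  mode - wants cross < 0 → take C=(-1.4579,-2.8947) (cross=-20.776)
ex = (C−B)/|BC| = (-0.1535,-0.9882); ey = (0.9882,-0.1535)
P = B + 2.97·ex + -1.91·ey = (-3.3407,-2.5720)

-3.34 -2.57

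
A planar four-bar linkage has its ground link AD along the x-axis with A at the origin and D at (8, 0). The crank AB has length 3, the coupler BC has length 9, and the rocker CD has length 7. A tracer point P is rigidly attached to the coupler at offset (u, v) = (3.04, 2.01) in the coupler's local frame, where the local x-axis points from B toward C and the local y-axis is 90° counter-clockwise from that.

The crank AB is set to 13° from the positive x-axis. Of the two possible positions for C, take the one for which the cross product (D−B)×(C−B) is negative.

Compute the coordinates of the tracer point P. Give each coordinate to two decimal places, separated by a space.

A=(0,0), D=(8.00,0)
B = A + 3.00·(cos13°, sin13°) = (2.9231, 0.6749)
|BD| = 5.1215
circle(B,9.00) ∩ circle(D,7.00): a=5.6848, h=6.9773
  candidates: C₊=(9.4778,6.8422) cross=35.735; C₋=(7.6390,-6.9907) cross=-35.735
  mode - wants cross < 0 → take C=(7.6390,-6.9907) (cross=-35.735)
ex = (C−B)/|BC| = (0.5240,-0.8517); ey = (0.8517,0.5240)
P = B + 3.04·ex + 2.01·ey = (6.2280,-0.8612)

6.23 -0.86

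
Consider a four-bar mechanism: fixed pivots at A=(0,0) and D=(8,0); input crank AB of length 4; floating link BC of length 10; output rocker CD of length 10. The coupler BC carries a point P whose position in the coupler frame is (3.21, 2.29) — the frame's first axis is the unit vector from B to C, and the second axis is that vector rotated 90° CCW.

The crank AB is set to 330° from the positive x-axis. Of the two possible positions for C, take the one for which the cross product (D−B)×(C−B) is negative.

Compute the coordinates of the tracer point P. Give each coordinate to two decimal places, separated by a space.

A=(0,0), D=(8.00,0)
B = A + 4.00·(cos330°, sin330°) = (3.4641, -2.0000)
|BD| = 4.9573
circle(B,10.00) ∩ circle(D,10.00): a=2.4786, h=9.6880
  candidates: C₊=(1.8235,7.8645) cross=48.026; C₋=(9.6406,-9.8645) cross=-48.026
  mode - wants cross < 0 → take C=(9.6406,-9.8645) (cross=-48.026)
ex = (C−B)/|BC| = (0.6177,-0.7864); ey = (0.7864,0.6177)
P = B + 3.21·ex + 2.29·ey = (7.2477,-3.1101)

7.25 -3.11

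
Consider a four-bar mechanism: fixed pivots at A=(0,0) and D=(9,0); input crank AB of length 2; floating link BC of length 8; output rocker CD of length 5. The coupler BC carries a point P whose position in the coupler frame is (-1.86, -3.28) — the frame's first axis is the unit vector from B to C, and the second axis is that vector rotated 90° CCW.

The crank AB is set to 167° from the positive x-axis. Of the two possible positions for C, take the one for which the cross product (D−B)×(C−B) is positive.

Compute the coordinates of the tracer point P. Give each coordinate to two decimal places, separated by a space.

-2.41 -3.29

A=(0,0), D=(9.00,0)
B = A + 2.00·(cos167°, sin167°) = (-1.9487, 0.4499)
|BD| = 10.9580
circle(B,8.00) ∩ circle(D,5.00): a=7.2585, h=3.3636
  candidates: C₊=(5.4418,3.5127) cross=36.859; C₋=(5.1656,-3.2089) cross=-36.859
  mode + wants cross > 0 → take C=(5.4418,3.5127) (cross=36.859)
ex = (C−B)/|BC| = (0.9238,0.3828); ey = (-0.3828,0.9238)
P = B + -1.86·ex + -3.28·ey = (-2.4113,-3.2923)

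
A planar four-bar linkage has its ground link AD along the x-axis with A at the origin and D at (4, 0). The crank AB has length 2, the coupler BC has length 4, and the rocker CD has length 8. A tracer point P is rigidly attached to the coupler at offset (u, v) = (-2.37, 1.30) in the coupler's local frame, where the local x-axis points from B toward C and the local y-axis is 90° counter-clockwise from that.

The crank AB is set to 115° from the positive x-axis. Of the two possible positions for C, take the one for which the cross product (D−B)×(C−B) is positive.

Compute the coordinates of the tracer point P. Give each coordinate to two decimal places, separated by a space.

A=(0,0), D=(4.00,0)
B = A + 2.00·(cos115°, sin115°) = (-0.8452, 1.8126)
|BD| = 5.1732
circle(B,4.00) ∩ circle(D,8.00): a=-2.0527, h=3.4331
  candidates: C₊=(-1.5649,5.7473) cross=17.760; C₋=(-3.9707,-0.6836) cross=-17.760
  mode + wants cross > 0 → take C=(-1.5649,5.7473) (cross=17.760)
ex = (C−B)/|BC| = (-0.1799,0.9837); ey = (-0.9837,-0.1799)
P = B + -2.37·ex + 1.30·ey = (-1.6976,-0.7526)

-1.70 -0.75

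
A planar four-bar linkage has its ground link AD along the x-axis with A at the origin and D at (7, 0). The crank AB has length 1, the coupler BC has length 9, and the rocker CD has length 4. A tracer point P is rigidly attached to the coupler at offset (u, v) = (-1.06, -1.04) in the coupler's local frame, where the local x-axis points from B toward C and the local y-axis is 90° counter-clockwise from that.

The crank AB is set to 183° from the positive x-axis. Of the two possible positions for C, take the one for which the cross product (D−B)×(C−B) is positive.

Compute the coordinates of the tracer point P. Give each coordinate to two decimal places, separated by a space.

A=(0,0), D=(7.00,0)
B = A + 1.00·(cos183°, sin183°) = (-0.9986, -0.0523)
|BD| = 7.9988
circle(B,9.00) ∩ circle(D,4.00): a=8.0625, h=3.9995
  candidates: C₊=(7.0375,3.9998) cross=31.991; C₋=(7.0899,-3.9990) cross=-31.991
  mode + wants cross > 0 → take C=(7.0375,3.9998) (cross=31.991)
ex = (C−B)/|BC| = (0.8929,0.4502); ey = (-0.4502,0.8929)
P = B + -1.06·ex + -1.04·ey = (-1.4769,-1.4582)

-1.48 -1.46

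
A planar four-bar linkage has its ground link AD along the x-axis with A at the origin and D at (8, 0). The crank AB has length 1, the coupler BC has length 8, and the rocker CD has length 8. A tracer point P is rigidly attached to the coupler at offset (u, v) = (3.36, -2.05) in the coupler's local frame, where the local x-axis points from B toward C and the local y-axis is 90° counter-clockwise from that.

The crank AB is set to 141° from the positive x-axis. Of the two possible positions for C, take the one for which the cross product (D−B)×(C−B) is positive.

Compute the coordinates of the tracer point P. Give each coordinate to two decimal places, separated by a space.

2.89 2.05

A=(0,0), D=(8.00,0)
B = A + 1.00·(cos141°, sin141°) = (-0.7771, 0.6293)
|BD| = 8.7997
circle(B,8.00) ∩ circle(D,8.00): a=4.3998, h=6.6814
  candidates: C₊=(4.0893,6.9790) cross=58.794; C₋=(3.1336,-6.3497) cross=-58.794
  mode + wants cross > 0 → take C=(4.0893,6.9790) (cross=58.794)
ex = (C−B)/|BC| = (0.6083,0.7937); ey = (-0.7937,0.6083)
P = B + 3.36·ex + -2.05·ey = (2.8938,2.0492)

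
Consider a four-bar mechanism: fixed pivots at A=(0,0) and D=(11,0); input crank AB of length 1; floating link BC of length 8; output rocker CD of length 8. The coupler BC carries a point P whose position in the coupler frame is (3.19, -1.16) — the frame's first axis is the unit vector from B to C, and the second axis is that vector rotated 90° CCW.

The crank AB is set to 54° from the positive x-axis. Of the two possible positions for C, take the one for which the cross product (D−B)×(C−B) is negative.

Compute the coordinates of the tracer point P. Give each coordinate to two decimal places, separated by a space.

1.54 -2.45

A=(0,0), D=(11.00,0)
B = A + 1.00·(cos54°, sin54°) = (0.5878, 0.8090)
|BD| = 10.4436
circle(B,8.00) ∩ circle(D,8.00): a=5.2218, h=6.0608
  candidates: C₊=(6.2634,6.4471) cross=63.296; C₋=(5.3244,-5.6380) cross=-63.296
  mode - wants cross < 0 → take C=(5.3244,-5.6380) (cross=-63.296)
ex = (C−B)/|BC| = (0.5921,-0.8059); ey = (0.8059,0.5921)
P = B + 3.19·ex + -1.16·ey = (1.5417,-2.4486)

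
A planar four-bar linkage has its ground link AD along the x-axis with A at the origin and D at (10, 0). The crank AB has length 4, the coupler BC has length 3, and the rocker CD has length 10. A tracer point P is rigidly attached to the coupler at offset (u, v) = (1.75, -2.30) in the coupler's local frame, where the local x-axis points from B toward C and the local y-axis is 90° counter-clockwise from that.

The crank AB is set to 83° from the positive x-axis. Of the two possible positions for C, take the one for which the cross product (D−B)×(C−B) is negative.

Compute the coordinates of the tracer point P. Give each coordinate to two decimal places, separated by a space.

A=(0,0), D=(10.00,0)
B = A + 4.00·(cos83°, sin83°) = (0.4875, 3.9702)
|BD| = 10.3078
circle(B,3.00) ∩ circle(D,10.00): a=0.7398, h=2.9074
  candidates: C₊=(2.2900,6.3683) cross=29.968; C₋=(0.0503,1.0022) cross=-29.968
  mode - wants cross < 0 → take C=(0.0503,1.0022) (cross=-29.968)
ex = (C−B)/|BC| = (-0.1457,-0.9893); ey = (0.9893,-0.1457)
P = B + 1.75·ex + -2.30·ey = (-2.0430,2.5740)

-2.04 2.57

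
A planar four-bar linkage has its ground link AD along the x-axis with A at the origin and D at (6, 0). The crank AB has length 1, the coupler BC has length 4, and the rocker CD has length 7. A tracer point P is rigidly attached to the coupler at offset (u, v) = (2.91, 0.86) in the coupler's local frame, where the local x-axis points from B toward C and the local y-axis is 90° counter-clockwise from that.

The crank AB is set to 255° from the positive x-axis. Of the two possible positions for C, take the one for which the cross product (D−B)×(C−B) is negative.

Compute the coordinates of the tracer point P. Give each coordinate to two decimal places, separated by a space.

1.41 -3.50

A=(0,0), D=(6.00,0)
B = A + 1.00·(cos255°, sin255°) = (-0.2588, -0.9659)
|BD| = 6.3329
circle(B,4.00) ∩ circle(D,7.00): a=0.5610, h=3.9605
  candidates: C₊=(-0.3084,3.0338) cross=25.081; C₋=(0.8997,-4.7945) cross=-25.081
  mode - wants cross < 0 → take C=(0.8997,-4.7945) (cross=-25.081)
ex = (C−B)/|BC| = (0.2896,-0.9571); ey = (0.9571,0.2896)
P = B + 2.91·ex + 0.86·ey = (1.4071,-3.5021)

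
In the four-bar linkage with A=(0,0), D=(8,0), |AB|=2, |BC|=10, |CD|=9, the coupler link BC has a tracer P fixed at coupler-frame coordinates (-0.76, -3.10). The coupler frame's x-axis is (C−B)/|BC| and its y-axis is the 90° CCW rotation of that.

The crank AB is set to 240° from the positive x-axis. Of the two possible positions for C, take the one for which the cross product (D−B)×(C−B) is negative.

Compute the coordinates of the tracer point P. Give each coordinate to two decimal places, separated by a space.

-3.73 -3.39

A=(0,0), D=(8.00,0)
B = A + 2.00·(cos240°, sin240°) = (-1.0000, -1.7321)
|BD| = 9.1652
circle(B,10.00) ∩ circle(D,9.00): a=5.6191, h=8.2720
  candidates: C₊=(2.9546,7.4528) cross=75.814; C₋=(6.0811,-8.7931) cross=-75.814
  mode - wants cross < 0 → take C=(6.0811,-8.7931) (cross=-75.814)
ex = (C−B)/|BC| = (0.7081,-0.7061); ey = (0.7061,0.7081)
P = B + -0.76·ex + -3.10·ey = (-3.7271,-3.3906)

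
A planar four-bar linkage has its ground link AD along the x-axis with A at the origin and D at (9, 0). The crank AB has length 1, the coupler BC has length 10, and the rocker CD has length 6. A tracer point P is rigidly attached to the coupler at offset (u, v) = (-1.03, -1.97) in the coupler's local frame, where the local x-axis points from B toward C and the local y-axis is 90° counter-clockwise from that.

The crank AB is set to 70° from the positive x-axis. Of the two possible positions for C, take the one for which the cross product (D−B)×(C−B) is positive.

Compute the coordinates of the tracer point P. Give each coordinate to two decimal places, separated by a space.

A=(0,0), D=(9.00,0)
B = A + 1.00·(cos70°, sin70°) = (0.3420, 0.9397)
|BD| = 8.7088
circle(B,10.00) ∩ circle(D,6.00): a=8.0288, h=5.9613
  candidates: C₊=(8.9672,5.9999) cross=51.916; C₋=(7.6808,-5.8532) cross=-51.916
  mode + wants cross > 0 → take C=(8.9672,5.9999) (cross=51.916)
ex = (C−B)/|BC| = (0.8625,0.5060); ey = (-0.5060,0.8625)
P = B + -1.03·ex + -1.97·ey = (0.4505,-1.2807)

0.45 -1.28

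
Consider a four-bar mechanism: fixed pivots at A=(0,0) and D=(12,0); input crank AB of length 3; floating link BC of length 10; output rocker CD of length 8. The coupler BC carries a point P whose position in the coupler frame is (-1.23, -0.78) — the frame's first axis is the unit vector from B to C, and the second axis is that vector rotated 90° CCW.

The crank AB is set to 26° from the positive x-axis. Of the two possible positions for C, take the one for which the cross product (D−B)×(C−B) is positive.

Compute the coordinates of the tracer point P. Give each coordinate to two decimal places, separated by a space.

2.27 -0.08

A=(0,0), D=(12.00,0)
B = A + 3.00·(cos26°, sin26°) = (2.6964, 1.3151)
|BD| = 9.3961
circle(B,10.00) ∩ circle(D,8.00): a=6.6137, h=7.5006
  candidates: C₊=(10.2948,7.8162) cross=70.476; C₋=(8.1952,-7.0373) cross=-70.476
  mode + wants cross > 0 → take C=(10.2948,7.8162) (cross=70.476)
ex = (C−B)/|BC| = (0.7598,0.6501); ey = (-0.6501,0.7598)
P = B + -1.23·ex + -0.78·ey = (2.2689,-0.0772)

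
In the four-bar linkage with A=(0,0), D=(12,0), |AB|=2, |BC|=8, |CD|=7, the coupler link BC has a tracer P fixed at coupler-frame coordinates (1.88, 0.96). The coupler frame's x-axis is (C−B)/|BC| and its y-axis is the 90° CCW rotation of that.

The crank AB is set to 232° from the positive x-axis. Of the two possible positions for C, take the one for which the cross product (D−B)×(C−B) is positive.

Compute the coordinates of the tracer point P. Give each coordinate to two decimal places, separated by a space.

-0.15 0.24

A=(0,0), D=(12.00,0)
B = A + 2.00·(cos232°, sin232°) = (-1.2313, -1.5760)
|BD| = 13.3249
circle(B,8.00) ∩ circle(D,7.00): a=7.2253, h=3.4344
  candidates: C₊=(5.5370,2.6889) cross=45.763; C₋=(6.3495,-4.1318) cross=-45.763
  mode + wants cross > 0 → take C=(5.5370,2.6889) (cross=45.763)
ex = (C−B)/|BC| = (0.8460,0.5331); ey = (-0.5331,0.8460)
P = B + 1.88·ex + 0.96·ey = (-0.1525,0.2384)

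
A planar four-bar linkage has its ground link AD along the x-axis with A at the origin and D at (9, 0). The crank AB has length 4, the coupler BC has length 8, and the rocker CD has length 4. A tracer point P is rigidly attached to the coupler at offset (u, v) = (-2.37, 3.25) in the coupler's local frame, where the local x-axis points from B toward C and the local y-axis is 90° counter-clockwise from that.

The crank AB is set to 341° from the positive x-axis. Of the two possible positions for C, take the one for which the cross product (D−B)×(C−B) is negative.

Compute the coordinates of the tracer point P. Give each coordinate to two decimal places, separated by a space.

A=(0,0), D=(9.00,0)
B = A + 4.00·(cos341°, sin341°) = (3.7821, -1.3023)
|BD| = 5.3780
circle(B,8.00) ∩ circle(D,4.00): a=7.1516, h=3.5853
  candidates: C₊=(9.8527,3.9081) cross=19.282; C₋=(11.5890,-3.0491) cross=-19.282
  mode - wants cross < 0 → take C=(11.5890,-3.0491) (cross=-19.282)
ex = (C−B)/|BC| = (0.9759,-0.2184); ey = (0.2184,0.9759)
P = B + -2.37·ex + 3.25·ey = (2.1789,2.3868)

2.18 2.39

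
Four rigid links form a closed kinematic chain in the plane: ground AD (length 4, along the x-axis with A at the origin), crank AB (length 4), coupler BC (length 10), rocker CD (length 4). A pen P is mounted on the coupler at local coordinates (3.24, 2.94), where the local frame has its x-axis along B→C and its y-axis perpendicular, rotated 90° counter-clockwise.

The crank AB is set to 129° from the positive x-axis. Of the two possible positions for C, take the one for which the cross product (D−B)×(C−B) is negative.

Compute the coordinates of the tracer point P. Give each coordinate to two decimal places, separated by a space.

1.85 2.90

A=(0,0), D=(4.00,0)
B = A + 4.00·(cos129°, sin129°) = (-2.5173, 3.1086)
|BD| = 7.2207
circle(B,10.00) ∩ circle(D,4.00): a=9.4270, h=3.3365
  candidates: C₊=(7.4278,2.0617) cross=24.092; C₋=(4.5550,-3.9613) cross=-24.092
  mode - wants cross < 0 → take C=(4.5550,-3.9613) (cross=-24.092)
ex = (C−B)/|BC| = (0.7072,-0.7070); ey = (0.7070,0.7072)
P = B + 3.24·ex + 2.94·ey = (1.8527,2.8972)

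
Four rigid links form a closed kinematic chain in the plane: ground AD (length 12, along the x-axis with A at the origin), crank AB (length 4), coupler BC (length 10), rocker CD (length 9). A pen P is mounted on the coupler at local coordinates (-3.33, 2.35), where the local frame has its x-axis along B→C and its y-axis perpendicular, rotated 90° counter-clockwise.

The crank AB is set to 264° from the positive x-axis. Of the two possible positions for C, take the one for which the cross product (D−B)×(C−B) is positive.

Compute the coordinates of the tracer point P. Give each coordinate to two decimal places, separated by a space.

-4.08 -5.77

A=(0,0), D=(12.00,0)
B = A + 4.00·(cos264°, sin264°) = (-0.4181, -3.9781)
|BD| = 13.0397
circle(B,10.00) ∩ circle(D,9.00): a=7.2484, h=6.8892
  candidates: C₊=(4.3830,4.7940) cross=89.833; C₋=(8.5865,-8.3275) cross=-89.833
  mode + wants cross > 0 → take C=(4.3830,4.7940) (cross=89.833)
ex = (C−B)/|BC| = (0.4801,0.8772); ey = (-0.8772,0.4801)
P = B + -3.33·ex + 2.35·ey = (-4.0783,-5.7709)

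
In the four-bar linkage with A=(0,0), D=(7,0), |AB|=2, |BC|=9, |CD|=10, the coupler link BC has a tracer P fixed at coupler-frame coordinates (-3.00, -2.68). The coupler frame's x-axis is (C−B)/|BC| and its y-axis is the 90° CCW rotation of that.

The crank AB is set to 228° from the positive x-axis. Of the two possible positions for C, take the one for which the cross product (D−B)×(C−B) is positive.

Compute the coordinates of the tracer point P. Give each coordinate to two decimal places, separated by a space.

0.77 -4.91

A=(0,0), D=(7.00,0)
B = A + 2.00·(cos228°, sin228°) = (-1.3383, -1.4863)
|BD| = 8.4697
circle(B,9.00) ∩ circle(D,10.00): a=3.1132, h=8.4444
  candidates: C₊=(0.2448,7.3734) cross=71.522; C₋=(3.2085,-9.2533) cross=-71.522
  mode + wants cross > 0 → take C=(0.2448,7.3734) (cross=71.522)
ex = (C−B)/|BC| = (0.1759,0.9844); ey = (-0.9844,0.1759)
P = B + -3.00·ex + -2.68·ey = (0.7723,-4.9109)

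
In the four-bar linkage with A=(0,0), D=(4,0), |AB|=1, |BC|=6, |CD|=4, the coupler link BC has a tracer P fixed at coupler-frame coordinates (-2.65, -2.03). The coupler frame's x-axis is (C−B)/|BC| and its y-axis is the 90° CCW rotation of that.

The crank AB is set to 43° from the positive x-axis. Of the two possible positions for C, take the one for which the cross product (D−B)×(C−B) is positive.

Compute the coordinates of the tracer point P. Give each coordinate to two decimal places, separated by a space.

-0.70 -2.33

A=(0,0), D=(4.00,0)
B = A + 1.00·(cos43°, sin43°) = (0.7314, 0.6820)
|BD| = 3.3390
circle(B,6.00) ∩ circle(D,4.00): a=4.6644, h=3.7740
  candidates: C₊=(6.0683,3.4238) cross=12.602; C₋=(4.5266,-3.9652) cross=-12.602
  mode + wants cross > 0 → take C=(6.0683,3.4238) (cross=12.602)
ex = (C−B)/|BC| = (0.8895,0.4570); ey = (-0.4570,0.8895)
P = B + -2.65·ex + -2.03·ey = (-0.6981,-2.3346)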